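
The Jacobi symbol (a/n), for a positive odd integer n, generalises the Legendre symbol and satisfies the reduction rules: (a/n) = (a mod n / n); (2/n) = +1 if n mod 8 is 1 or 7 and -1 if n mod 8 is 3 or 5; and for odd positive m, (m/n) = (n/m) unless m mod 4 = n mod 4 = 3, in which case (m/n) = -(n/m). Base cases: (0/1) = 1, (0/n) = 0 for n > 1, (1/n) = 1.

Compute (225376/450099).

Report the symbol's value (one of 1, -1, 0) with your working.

1

factor out 2^5: 225376 = 2^5·7043; with 450099 mod 8 = 3, (2/450099) = -1; sign now -1; continue with (7043/450099)
flip (7043/450099) -> (450099/7043): both odd, 7043 mod 4 = 3, 450099 mod 4 = 3, so the flip contributes -1; sign now +1
(450099/7043): 450099 mod 7043 = 6390, so (450099/7043) = (6390/7043)
factor out 2^1: 6390 = 2^1·3195; with 7043 mod 8 = 3, (2/7043) = -1; sign now -1; continue with (3195/7043)
flip (3195/7043) -> (7043/3195): both odd, 3195 mod 4 = 3, 7043 mod 4 = 3, so the flip contributes -1; sign now +1
(7043/3195): 7043 mod 3195 = 653, so (7043/3195) = (653/3195)
flip (653/3195) -> (3195/653): both odd, 653 mod 4 = 1, 3195 mod 4 = 3, so the flip contributes +1; sign now +1
(3195/653): 3195 mod 653 = 583, so (3195/653) = (583/653)
flip (583/653) -> (653/583): both odd, 583 mod 4 = 3, 653 mod 4 = 1, so the flip contributes +1; sign now +1
(653/583): 653 mod 583 = 70, so (653/583) = (70/583)
factor out 2^1: 70 = 2^1·35; with 583 mod 8 = 7, (2/583) = +1; sign now +1; continue with (35/583)
flip (35/583) -> (583/35): both odd, 35 mod 4 = 3, 583 mod 4 = 3, so the flip contributes -1; sign now -1
(583/35): 583 mod 35 = 23, so (583/35) = (23/35)
flip (23/35) -> (35/23): both odd, 23 mod 4 = 3, 35 mod 4 = 3, so the flip contributes -1; sign now +1
(35/23): 35 mod 23 = 12, so (35/23) = (12/23)
factor out 2^2: 12 = 2^2·3; with 23 mod 8 = 7, (2/23) = +1; sign now +1; continue with (3/23)
flip (3/23) -> (23/3): both odd, 3 mod 4 = 3, 23 mod 4 = 3, so the flip contributes -1; sign now -1
(23/3): 23 mod 3 = 2, so (23/3) = (2/3)
factor out 2^1: 2 = 2^1·1; with 3 mod 8 = 3, (2/3) = -1; sign now +1; continue with (1/3)
reached (1/3) = 1, so the symbol is +1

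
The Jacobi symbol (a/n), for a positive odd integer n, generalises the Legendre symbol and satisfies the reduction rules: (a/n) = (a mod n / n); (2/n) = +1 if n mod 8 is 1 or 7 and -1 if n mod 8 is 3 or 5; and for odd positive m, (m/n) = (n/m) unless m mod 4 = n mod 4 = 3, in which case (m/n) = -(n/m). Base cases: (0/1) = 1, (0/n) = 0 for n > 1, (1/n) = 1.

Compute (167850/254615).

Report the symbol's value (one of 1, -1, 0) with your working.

0

factor out 2^1: 167850 = 2^1·83925; with 254615 mod 8 = 7, (2/254615) = +1; sign now +1; continue with (83925/254615)
flip (83925/254615) -> (254615/83925): both odd, 83925 mod 4 = 1, 254615 mod 4 = 3, so the flip contributes +1; sign now +1
(254615/83925): 254615 mod 83925 = 2840, so (254615/83925) = (2840/83925)
factor out 2^3: 2840 = 2^3·355; with 83925 mod 8 = 5, (2/83925) = -1; sign now -1; continue with (355/83925)
flip (355/83925) -> (83925/355): both odd, 355 mod 4 = 3, 83925 mod 4 = 1, so the flip contributes +1; sign now -1
(83925/355): 83925 mod 355 = 145, so (83925/355) = (145/355)
flip (145/355) -> (355/145): both odd, 145 mod 4 = 1, 355 mod 4 = 3, so the flip contributes +1; sign now -1
(355/145): 355 mod 145 = 65, so (355/145) = (65/145)
flip (65/145) -> (145/65): both odd, 65 mod 4 = 1, 145 mod 4 = 1, so the flip contributes +1; sign now -1
(145/65): 145 mod 65 = 15, so (145/65) = (15/65)
flip (15/65) -> (65/15): both odd, 15 mod 4 = 3, 65 mod 4 = 1, so the flip contributes +1; sign now -1
(65/15): 65 mod 15 = 5, so (65/15) = (5/15)
flip (5/15) -> (15/5): both odd, 5 mod 4 = 1, 15 mod 4 = 3, so the flip contributes +1; sign now -1
(15/5): 15 mod 5 = 0, so (15/5) = (0/5)
reached (0/5); gcd(a, n) > 1, so (0/5) = 0 and the symbol is 0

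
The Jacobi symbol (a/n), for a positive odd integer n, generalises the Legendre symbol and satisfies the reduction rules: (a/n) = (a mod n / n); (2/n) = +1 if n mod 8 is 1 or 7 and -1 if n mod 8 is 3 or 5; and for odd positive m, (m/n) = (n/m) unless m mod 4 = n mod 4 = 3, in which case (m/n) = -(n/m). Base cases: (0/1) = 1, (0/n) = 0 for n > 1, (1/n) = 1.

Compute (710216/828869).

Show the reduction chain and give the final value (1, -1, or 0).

-1

factor out 2^3: 710216 = 2^3·88777; with 828869 mod 8 = 5, (2/828869) = -1; sign now -1; continue with (88777/828869)
flip (88777/828869) -> (828869/88777): both odd, 88777 mod 4 = 1, 828869 mod 4 = 1, so the flip contributes +1; sign now -1
(828869/88777): 828869 mod 88777 = 29876, so (828869/88777) = (29876/88777)
factor out 2^2: 29876 = 2^2·7469; with 88777 mod 8 = 1, (2/88777) = +1; sign now -1; continue with (7469/88777)
flip (7469/88777) -> (88777/7469): both odd, 7469 mod 4 = 1, 88777 mod 4 = 1, so the flip contributes +1; sign now -1
(88777/7469): 88777 mod 7469 = 6618, so (88777/7469) = (6618/7469)
factor out 2^1: 6618 = 2^1·3309; with 7469 mod 8 = 5, (2/7469) = -1; sign now +1; continue with (3309/7469)
flip (3309/7469) -> (7469/3309): both odd, 3309 mod 4 = 1, 7469 mod 4 = 1, so the flip contributes +1; sign now +1
(7469/3309): 7469 mod 3309 = 851, so (7469/3309) = (851/3309)
flip (851/3309) -> (3309/851): both odd, 851 mod 4 = 3, 3309 mod 4 = 1, so the flip contributes +1; sign now +1
(3309/851): 3309 mod 851 = 756, so (3309/851) = (756/851)
factor out 2^2: 756 = 2^2·189; with 851 mod 8 = 3, (2/851) = -1; sign now +1; continue with (189/851)
flip (189/851) -> (851/189): both odd, 189 mod 4 = 1, 851 mod 4 = 3, so the flip contributes +1; sign now +1
(851/189): 851 mod 189 = 95, so (851/189) = (95/189)
flip (95/189) -> (189/95): both odd, 95 mod 4 = 3, 189 mod 4 = 1, so the flip contributes +1; sign now +1
(189/95): 189 mod 95 = 94, so (189/95) = (94/95)
factor out 2^1: 94 = 2^1·47; with 95 mod 8 = 7, (2/95) = +1; sign now +1; continue with (47/95)
flip (47/95) -> (95/47): both odd, 47 mod 4 = 3, 95 mod 4 = 3, so the flip contributes -1; sign now -1
(95/47): 95 mod 47 = 1, so (95/47) = (1/47)
reached (1/47) = 1, so the symbol is -1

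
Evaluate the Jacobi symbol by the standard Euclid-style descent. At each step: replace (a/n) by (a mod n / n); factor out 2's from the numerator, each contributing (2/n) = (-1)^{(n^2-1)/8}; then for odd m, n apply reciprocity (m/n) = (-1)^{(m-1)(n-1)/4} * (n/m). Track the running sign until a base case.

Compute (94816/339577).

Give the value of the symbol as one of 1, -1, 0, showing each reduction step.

1

94816 = 2^5·2963; (2/339577) = +1 since 339577 mod 8 = 1, so (94816/339577) = (+1)^5·(2963/339577); sign now +1
reciprocity: (2963/339577) = +1·(339577/2963) since 2963 mod 4 = 3, 339577 mod 4 = 1; sign now +1
(339577/2963) = (1795/2963)   [reduce mod 2963]
reciprocity: (1795/2963) = -1·(2963/1795) since 1795 mod 4 = 3, 2963 mod 4 = 3; sign now -1
(2963/1795) = (1168/1795)   [reduce mod 1795]
1168 = 2^4·73; (2/1795) = -1 since 1795 mod 8 = 3, so (1168/1795) = (-1)^4·(73/1795); sign now -1
reciprocity: (73/1795) = +1·(1795/73) since 73 mod 4 = 1, 1795 mod 4 = 3; sign now -1
(1795/73) = (43/73)   [reduce mod 73]
reciprocity: (43/73) = +1·(73/43) since 43 mod 4 = 3, 73 mod 4 = 1; sign now -1
(73/43) = (30/43)   [reduce mod 43]
30 = 2^1·15; (2/43) = -1 since 43 mod 8 = 3, so (30/43) = (-1)^1·(15/43); sign now +1
reciprocity: (15/43) = -1·(43/15) since 15 mod 4 = 3, 43 mod 4 = 3; sign now -1
(43/15) = (13/15)   [reduce mod 15]
reciprocity: (13/15) = +1·(15/13) since 13 mod 4 = 1, 15 mod 4 = 3; sign now -1
(15/13) = (2/13)   [reduce mod 13]
2 = 2^1·1; (2/13) = -1 since 13 mod 8 = 5, so (2/13) = (-1)^1·(1/13); sign now +1
(1/13) = 1; final value = sign = +1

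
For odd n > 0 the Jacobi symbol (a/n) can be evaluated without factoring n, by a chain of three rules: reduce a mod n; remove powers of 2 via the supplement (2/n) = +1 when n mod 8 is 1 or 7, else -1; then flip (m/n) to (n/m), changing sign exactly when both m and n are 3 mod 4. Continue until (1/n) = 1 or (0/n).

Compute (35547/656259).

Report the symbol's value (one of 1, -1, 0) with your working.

reciprocity: (35547/656259) = -1·(656259/35547) since 35547 mod 4 = 3, 656259 mod 4 = 3; sign now -1
(656259/35547) = (16413/35547)   [reduce mod 35547]
reciprocity: (16413/35547) = +1·(35547/16413) since 16413 mod 4 = 1, 35547 mod 4 = 3; sign now -1
(35547/16413) = (2721/16413)   [reduce mod 16413]
reciprocity: (2721/16413) = +1·(16413/2721) since 2721 mod 4 = 1, 16413 mod 4 = 1; sign now -1
(16413/2721) = (87/2721)   [reduce mod 2721]
reciprocity: (87/2721) = +1·(2721/87) since 87 mod 4 = 3, 2721 mod 4 = 1; sign now -1
(2721/87) = (24/87)   [reduce mod 87]
24 = 2^3·3; (2/87) = +1 since 87 mod 8 = 7, so (24/87) = (+1)^3·(3/87); sign now -1
reciprocity: (3/87) = -1·(87/3) since 3 mod 4 = 3, 87 mod 4 = 3; sign now +1
(87/3) = (0/3)   [reduce mod 3]
(0/3) = 0   [gcd(a, n) > 1]; final value = 0

0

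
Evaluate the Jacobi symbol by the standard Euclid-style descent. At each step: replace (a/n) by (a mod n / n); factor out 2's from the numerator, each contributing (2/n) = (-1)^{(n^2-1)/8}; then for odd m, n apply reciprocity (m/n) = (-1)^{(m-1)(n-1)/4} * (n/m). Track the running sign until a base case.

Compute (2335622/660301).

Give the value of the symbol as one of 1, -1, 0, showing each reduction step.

-1

(2335622/660301) = (354719/660301)   [reduce mod 660301]
reciprocity: (354719/660301) = +1·(660301/354719) since 354719 mod 4 = 3, 660301 mod 4 = 1; sign now +1
(660301/354719) = (305582/354719)   [reduce mod 354719]
305582 = 2^1·152791; (2/354719) = +1 since 354719 mod 8 = 7, so (305582/354719) = (+1)^1·(152791/354719); sign now +1
reciprocity: (152791/354719) = -1·(354719/152791) since 152791 mod 4 = 3, 354719 mod 4 = 3; sign now -1
(354719/152791) = (49137/152791)   [reduce mod 152791]
reciprocity: (49137/152791) = +1·(152791/49137) since 49137 mod 4 = 1, 152791 mod 4 = 3; sign now -1
(152791/49137) = (5380/49137)   [reduce mod 49137]
5380 = 2^2·1345; (2/49137) = +1 since 49137 mod 8 = 1, so (5380/49137) = (+1)^2·(1345/49137); sign now -1
reciprocity: (1345/49137) = +1·(49137/1345) since 1345 mod 4 = 1, 49137 mod 4 = 1; sign now -1
(49137/1345) = (717/1345)   [reduce mod 1345]
reciprocity: (717/1345) = +1·(1345/717) since 717 mod 4 = 1, 1345 mod 4 = 1; sign now -1
(1345/717) = (628/717)   [reduce mod 717]
628 = 2^2·157; (2/717) = -1 since 717 mod 8 = 5, so (628/717) = (-1)^2·(157/717); sign now -1
reciprocity: (157/717) = +1·(717/157) since 157 mod 4 = 1, 717 mod 4 = 1; sign now -1
(717/157) = (89/157)   [reduce mod 157]
reciprocity: (89/157) = +1·(157/89) since 89 mod 4 = 1, 157 mod 4 = 1; sign now -1
(157/89) = (68/89)   [reduce mod 89]
68 = 2^2·17; (2/89) = +1 since 89 mod 8 = 1, so (68/89) = (+1)^2·(17/89); sign now -1
reciprocity: (17/89) = +1·(89/17) since 17 mod 4 = 1, 89 mod 4 = 1; sign now -1
(89/17) = (4/17)   [reduce mod 17]
4 = 2^2·1; (2/17) = +1 since 17 mod 8 = 1, so (4/17) = (+1)^2·(1/17); sign now -1
(1/17) = 1; final value = sign = -1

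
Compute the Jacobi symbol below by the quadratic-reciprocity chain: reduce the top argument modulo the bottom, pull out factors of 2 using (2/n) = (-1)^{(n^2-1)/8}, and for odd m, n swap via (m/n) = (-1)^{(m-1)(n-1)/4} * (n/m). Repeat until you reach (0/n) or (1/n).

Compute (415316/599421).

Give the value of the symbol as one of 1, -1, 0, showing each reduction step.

factor out 2^2: 415316 = 2^2·103829; with 599421 mod 8 = 5, (2/599421) = -1; sign now +1; continue with (103829/599421)
flip (103829/599421) -> (599421/103829): both odd, 103829 mod 4 = 1, 599421 mod 4 = 1, so the flip contributes +1; sign now +1
(599421/103829): 599421 mod 103829 = 80276, so (599421/103829) = (80276/103829)
factor out 2^2: 80276 = 2^2·20069; with 103829 mod 8 = 5, (2/103829) = -1; sign now +1; continue with (20069/103829)
flip (20069/103829) -> (103829/20069): both odd, 20069 mod 4 = 1, 103829 mod 4 = 1, so the flip contributes +1; sign now +1
(103829/20069): 103829 mod 20069 = 3484, so (103829/20069) = (3484/20069)
factor out 2^2: 3484 = 2^2·871; with 20069 mod 8 = 5, (2/20069) = -1; sign now +1; continue with (871/20069)
flip (871/20069) -> (20069/871): both odd, 871 mod 4 = 3, 20069 mod 4 = 1, so the flip contributes +1; sign now +1
(20069/871): 20069 mod 871 = 36, so (20069/871) = (36/871)
factor out 2^2: 36 = 2^2·9; with 871 mod 8 = 7, (2/871) = +1; sign now +1; continue with (9/871)
flip (9/871) -> (871/9): both odd, 9 mod 4 = 1, 871 mod 4 = 3, so the flip contributes +1; sign now +1
(871/9): 871 mod 9 = 7, so (871/9) = (7/9)
flip (7/9) -> (9/7): both odd, 7 mod 4 = 3, 9 mod 4 = 1, so the flip contributes +1; sign now +1
(9/7): 9 mod 7 = 2, so (9/7) = (2/7)
factor out 2^1: 2 = 2^1·1; with 7 mod 8 = 7, (2/7) = +1; sign now +1; continue with (1/7)
reached (1/7) = 1, so the symbol is +1

1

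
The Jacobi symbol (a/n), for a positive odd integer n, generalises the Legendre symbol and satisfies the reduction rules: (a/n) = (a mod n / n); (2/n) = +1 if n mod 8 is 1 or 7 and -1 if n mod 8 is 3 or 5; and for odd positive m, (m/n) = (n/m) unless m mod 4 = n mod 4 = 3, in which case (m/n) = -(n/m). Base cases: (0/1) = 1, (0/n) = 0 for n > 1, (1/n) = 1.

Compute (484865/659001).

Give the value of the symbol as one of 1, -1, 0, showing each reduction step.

flip (484865/659001) -> (659001/484865): both odd, 484865 mod 4 = 1, 659001 mod 4 = 1, so the flip contributes +1; sign now +1
(659001/484865): 659001 mod 484865 = 174136, so (659001/484865) = (174136/484865)
factor out 2^3: 174136 = 2^3·21767; with 484865 mod 8 = 1, (2/484865) = +1; sign now +1; continue with (21767/484865)
flip (21767/484865) -> (484865/21767): both odd, 21767 mod 4 = 3, 484865 mod 4 = 1, so the flip contributes +1; sign now +1
(484865/21767): 484865 mod 21767 = 5991, so (484865/21767) = (5991/21767)
flip (5991/21767) -> (21767/5991): both odd, 5991 mod 4 = 3, 21767 mod 4 = 3, so the flip contributes -1; sign now -1
(21767/5991): 21767 mod 5991 = 3794, so (21767/5991) = (3794/5991)
factor out 2^1: 3794 = 2^1·1897; with 5991 mod 8 = 7, (2/5991) = +1; sign now -1; continue with (1897/5991)
flip (1897/5991) -> (5991/1897): both odd, 1897 mod 4 = 1, 5991 mod 4 = 3, so the flip contributes +1; sign now -1
(5991/1897): 5991 mod 1897 = 300, so (5991/1897) = (300/1897)
factor out 2^2: 300 = 2^2·75; with 1897 mod 8 = 1, (2/1897) = +1; sign now -1; continue with (75/1897)
flip (75/1897) -> (1897/75): both odd, 75 mod 4 = 3, 1897 mod 4 = 1, so the flip contributes +1; sign now -1
(1897/75): 1897 mod 75 = 22, so (1897/75) = (22/75)
factor out 2^1: 22 = 2^1·11; with 75 mod 8 = 3, (2/75) = -1; sign now +1; continue with (11/75)
flip (11/75) -> (75/11): both odd, 11 mod 4 = 3, 75 mod 4 = 3, so the flip contributes -1; sign now -1
(75/11): 75 mod 11 = 9, so (75/11) = (9/11)
flip (9/11) -> (11/9): both odd, 9 mod 4 = 1, 11 mod 4 = 3, so the flip contributes +1; sign now -1
(11/9): 11 mod 9 = 2, so (11/9) = (2/9)
factor out 2^1: 2 = 2^1·1; with 9 mod 8 = 1, (2/9) = +1; sign now -1; continue with (1/9)
reached (1/9) = 1, so the symbol is -1

-1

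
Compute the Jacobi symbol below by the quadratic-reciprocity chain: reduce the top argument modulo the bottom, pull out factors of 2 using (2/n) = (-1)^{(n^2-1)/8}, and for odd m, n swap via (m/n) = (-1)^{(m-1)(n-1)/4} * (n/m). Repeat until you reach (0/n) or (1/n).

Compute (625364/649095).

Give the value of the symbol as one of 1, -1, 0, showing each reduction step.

1

625364 = 2^2·156341; (2/649095) = +1 since 649095 mod 8 = 7, so (625364/649095) = (+1)^2·(156341/649095); sign now +1
reciprocity: (156341/649095) = +1·(649095/156341) since 156341 mod 4 = 1, 649095 mod 4 = 3; sign now +1
(649095/156341) = (23731/156341)   [reduce mod 156341]
reciprocity: (23731/156341) = +1·(156341/23731) since 23731 mod 4 = 3, 156341 mod 4 = 1; sign now +1
(156341/23731) = (13955/23731)   [reduce mod 23731]
reciprocity: (13955/23731) = -1·(23731/13955) since 13955 mod 4 = 3, 23731 mod 4 = 3; sign now -1
(23731/13955) = (9776/13955)   [reduce mod 13955]
9776 = 2^4·611; (2/13955) = -1 since 13955 mod 8 = 3, so (9776/13955) = (-1)^4·(611/13955); sign now -1
reciprocity: (611/13955) = -1·(13955/611) since 611 mod 4 = 3, 13955 mod 4 = 3; sign now +1
(13955/611) = (513/611)   [reduce mod 611]
reciprocity: (513/611) = +1·(611/513) since 513 mod 4 = 1, 611 mod 4 = 3; sign now +1
(611/513) = (98/513)   [reduce mod 513]
98 = 2^1·49; (2/513) = +1 since 513 mod 8 = 1, so (98/513) = (+1)^1·(49/513); sign now +1
reciprocity: (49/513) = +1·(513/49) since 49 mod 4 = 1, 513 mod 4 = 1; sign now +1
(513/49) = (23/49)   [reduce mod 49]
reciprocity: (23/49) = +1·(49/23) since 23 mod 4 = 3, 49 mod 4 = 1; sign now +1
(49/23) = (3/23)   [reduce mod 23]
reciprocity: (3/23) = -1·(23/3) since 3 mod 4 = 3, 23 mod 4 = 3; sign now -1
(23/3) = (2/3)   [reduce mod 3]
2 = 2^1·1; (2/3) = -1 since 3 mod 8 = 3, so (2/3) = (-1)^1·(1/3); sign now +1
(1/3) = 1; final value = sign = +1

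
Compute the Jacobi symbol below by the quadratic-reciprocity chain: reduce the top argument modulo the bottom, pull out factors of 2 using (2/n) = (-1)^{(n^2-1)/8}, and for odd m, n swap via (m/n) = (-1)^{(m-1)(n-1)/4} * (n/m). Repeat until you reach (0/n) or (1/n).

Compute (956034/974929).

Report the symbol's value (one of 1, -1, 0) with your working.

factor out 2^1: 956034 = 2^1·478017; with 974929 mod 8 = 1, (2/974929) = +1; sign now +1; continue with (478017/974929)
flip (478017/974929) -> (974929/478017): both odd, 478017 mod 4 = 1, 974929 mod 4 = 1, so the flip contributes +1; sign now +1
(974929/478017): 974929 mod 478017 = 18895, so (974929/478017) = (18895/478017)
flip (18895/478017) -> (478017/18895): both odd, 18895 mod 4 = 3, 478017 mod 4 = 1, so the flip contributes +1; sign now +1
(478017/18895): 478017 mod 18895 = 5642, so (478017/18895) = (5642/18895)
factor out 2^1: 5642 = 2^1·2821; with 18895 mod 8 = 7, (2/18895) = +1; sign now +1; continue with (2821/18895)
flip (2821/18895) -> (18895/2821): both odd, 2821 mod 4 = 1, 18895 mod 4 = 3, so the flip contributes +1; sign now +1
(18895/2821): 18895 mod 2821 = 1969, so (18895/2821) = (1969/2821)
flip (1969/2821) -> (2821/1969): both odd, 1969 mod 4 = 1, 2821 mod 4 = 1, so the flip contributes +1; sign now +1
(2821/1969): 2821 mod 1969 = 852, so (2821/1969) = (852/1969)
factor out 2^2: 852 = 2^2·213; with 1969 mod 8 = 1, (2/1969) = +1; sign now +1; continue with (213/1969)
flip (213/1969) -> (1969/213): both odd, 213 mod 4 = 1, 1969 mod 4 = 1, so the flip contributes +1; sign now +1
(1969/213): 1969 mod 213 = 52, so (1969/213) = (52/213)
factor out 2^2: 52 = 2^2·13; with 213 mod 8 = 5, (2/213) = -1; sign now +1; continue with (13/213)
flip (13/213) -> (213/13): both odd, 13 mod 4 = 1, 213 mod 4 = 1, so the flip contributes +1; sign now +1
(213/13): 213 mod 13 = 5, so (213/13) = (5/13)
flip (5/13) -> (13/5): both odd, 5 mod 4 = 1, 13 mod 4 = 1, so the flip contributes +1; sign now +1
(13/5): 13 mod 5 = 3, so (13/5) = (3/5)
flip (3/5) -> (5/3): both odd, 3 mod 4 = 3, 5 mod 4 = 1, so the flip contributes +1; sign now +1
(5/3): 5 mod 3 = 2, so (5/3) = (2/3)
factor out 2^1: 2 = 2^1·1; with 3 mod 8 = 3, (2/3) = -1; sign now -1; continue with (1/3)
reached (1/3) = 1, so the symbol is -1

-1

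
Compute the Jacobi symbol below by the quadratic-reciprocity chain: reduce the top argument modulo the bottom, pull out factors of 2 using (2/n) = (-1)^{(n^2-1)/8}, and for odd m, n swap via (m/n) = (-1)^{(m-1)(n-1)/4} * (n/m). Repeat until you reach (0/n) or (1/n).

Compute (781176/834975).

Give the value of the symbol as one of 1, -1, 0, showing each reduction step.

781176 = 2^3·97647; (2/834975) = +1 since 834975 mod 8 = 7, so (781176/834975) = (+1)^3·(97647/834975); sign now +1
reciprocity: (97647/834975) = -1·(834975/97647) since 97647 mod 4 = 3, 834975 mod 4 = 3; sign now -1
(834975/97647) = (53799/97647)   [reduce mod 97647]
reciprocity: (53799/97647) = -1·(97647/53799) since 53799 mod 4 = 3, 97647 mod 4 = 3; sign now +1
(97647/53799) = (43848/53799)   [reduce mod 53799]
43848 = 2^3·5481; (2/53799) = +1 since 53799 mod 8 = 7, so (43848/53799) = (+1)^3·(5481/53799); sign now +1
reciprocity: (5481/53799) = +1·(53799/5481) since 5481 mod 4 = 1, 53799 mod 4 = 3; sign now +1
(53799/5481) = (4470/5481)   [reduce mod 5481]
4470 = 2^1·2235; (2/5481) = +1 since 5481 mod 8 = 1, so (4470/5481) = (+1)^1·(2235/5481); sign now +1
reciprocity: (2235/5481) = +1·(5481/2235) since 2235 mod 4 = 3, 5481 mod 4 = 1; sign now +1
(5481/2235) = (1011/2235)   [reduce mod 2235]
reciprocity: (1011/2235) = -1·(2235/1011) since 1011 mod 4 = 3, 2235 mod 4 = 3; sign now -1
(2235/1011) = (213/1011)   [reduce mod 1011]
reciprocity: (213/1011) = +1·(1011/213) since 213 mod 4 = 1, 1011 mod 4 = 3; sign now -1
(1011/213) = (159/213)   [reduce mod 213]
reciprocity: (159/213) = +1·(213/159) since 159 mod 4 = 3, 213 mod 4 = 1; sign now -1
(213/159) = (54/159)   [reduce mod 159]
54 = 2^1·27; (2/159) = +1 since 159 mod 8 = 7, so (54/159) = (+1)^1·(27/159); sign now -1
reciprocity: (27/159) = -1·(159/27) since 27 mod 4 = 3, 159 mod 4 = 3; sign now +1
(159/27) = (24/27)   [reduce mod 27]
24 = 2^3·3; (2/27) = -1 since 27 mod 8 = 3, so (24/27) = (-1)^3·(3/27); sign now -1
reciprocity: (3/27) = -1·(27/3) since 3 mod 4 = 3, 27 mod 4 = 3; sign now +1
(27/3) = (0/3)   [reduce mod 3]
(0/3) = 0   [gcd(a, n) > 1]; final value = 0

0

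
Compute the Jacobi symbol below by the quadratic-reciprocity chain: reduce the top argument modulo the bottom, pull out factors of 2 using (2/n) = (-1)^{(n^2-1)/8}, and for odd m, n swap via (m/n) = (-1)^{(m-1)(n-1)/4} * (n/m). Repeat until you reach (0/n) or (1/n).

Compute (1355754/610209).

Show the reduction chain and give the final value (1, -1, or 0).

0

(1355754/610209) = (135336/610209)   [reduce mod 610209]
135336 = 2^3·16917; (2/610209) = +1 since 610209 mod 8 = 1, so (135336/610209) = (+1)^3·(16917/610209); sign now +1
reciprocity: (16917/610209) = +1·(610209/16917) since 16917 mod 4 = 1, 610209 mod 4 = 1; sign now +1
(610209/16917) = (1197/16917)   [reduce mod 16917]
reciprocity: (1197/16917) = +1·(16917/1197) since 1197 mod 4 = 1, 16917 mod 4 = 1; sign now +1
(16917/1197) = (159/1197)   [reduce mod 1197]
reciprocity: (159/1197) = +1·(1197/159) since 159 mod 4 = 3, 1197 mod 4 = 1; sign now +1
(1197/159) = (84/159)   [reduce mod 159]
84 = 2^2·21; (2/159) = +1 since 159 mod 8 = 7, so (84/159) = (+1)^2·(21/159); sign now +1
reciprocity: (21/159) = +1·(159/21) since 21 mod 4 = 1, 159 mod 4 = 3; sign now +1
(159/21) = (12/21)   [reduce mod 21]
12 = 2^2·3; (2/21) = -1 since 21 mod 8 = 5, so (12/21) = (-1)^2·(3/21); sign now +1
reciprocity: (3/21) = +1·(21/3) since 3 mod 4 = 3, 21 mod 4 = 1; sign now +1
(21/3) = (0/3)   [reduce mod 3]
(0/3) = 0   [gcd(a, n) > 1]; final value = 0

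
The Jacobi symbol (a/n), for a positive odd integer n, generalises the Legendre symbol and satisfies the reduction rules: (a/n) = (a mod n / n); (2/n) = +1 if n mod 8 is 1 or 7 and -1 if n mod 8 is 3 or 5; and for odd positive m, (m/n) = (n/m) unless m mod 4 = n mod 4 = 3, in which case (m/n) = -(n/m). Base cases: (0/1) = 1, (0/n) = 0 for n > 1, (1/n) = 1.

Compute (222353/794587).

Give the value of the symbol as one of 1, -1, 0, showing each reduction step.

flip (222353/794587) -> (794587/222353): both odd, 222353 mod 4 = 1, 794587 mod 4 = 3, so the flip contributes +1; sign now +1
(794587/222353): 794587 mod 222353 = 127528, so (794587/222353) = (127528/222353)
factor out 2^3: 127528 = 2^3·15941; with 222353 mod 8 = 1, (2/222353) = +1; sign now +1; continue with (15941/222353)
flip (15941/222353) -> (222353/15941): both odd, 15941 mod 4 = 1, 222353 mod 4 = 1, so the flip contributes +1; sign now +1
(222353/15941): 222353 mod 15941 = 15120, so (222353/15941) = (15120/15941)
factor out 2^4: 15120 = 2^4·945; with 15941 mod 8 = 5, (2/15941) = -1; sign now +1; continue with (945/15941)
flip (945/15941) -> (15941/945): both odd, 945 mod 4 = 1, 15941 mod 4 = 1, so the flip contributes +1; sign now +1
(15941/945): 15941 mod 945 = 821, so (15941/945) = (821/945)
flip (821/945) -> (945/821): both odd, 821 mod 4 = 1, 945 mod 4 = 1, so the flip contributes +1; sign now +1
(945/821): 945 mod 821 = 124, so (945/821) = (124/821)
factor out 2^2: 124 = 2^2·31; with 821 mod 8 = 5, (2/821) = -1; sign now +1; continue with (31/821)
flip (31/821) -> (821/31): both odd, 31 mod 4 = 3, 821 mod 4 = 1, so the flip contributes +1; sign now +1
(821/31): 821 mod 31 = 15, so (821/31) = (15/31)
flip (15/31) -> (31/15): both odd, 15 mod 4 = 3, 31 mod 4 = 3, so the flip contributes -1; sign now -1
(31/15): 31 mod 15 = 1, so (31/15) = (1/15)
reached (1/15) = 1, so the symbol is -1

-1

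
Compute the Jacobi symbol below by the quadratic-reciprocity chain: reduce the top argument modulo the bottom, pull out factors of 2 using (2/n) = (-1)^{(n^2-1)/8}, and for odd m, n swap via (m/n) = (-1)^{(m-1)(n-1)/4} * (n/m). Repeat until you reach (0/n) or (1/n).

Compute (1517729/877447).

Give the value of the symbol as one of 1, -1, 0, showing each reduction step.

1

(1517729/877447): 1517729 mod 877447 = 640282, so (1517729/877447) = (640282/877447)
factor out 2^1: 640282 = 2^1·320141; with 877447 mod 8 = 7, (2/877447) = +1; sign now +1; continue with (320141/877447)
flip (320141/877447) -> (877447/320141): both odd, 320141 mod 4 = 1, 877447 mod 4 = 3, so the flip contributes +1; sign now +1
(877447/320141): 877447 mod 320141 = 237165, so (877447/320141) = (237165/320141)
flip (237165/320141) -> (320141/237165): both odd, 237165 mod 4 = 1, 320141 mod 4 = 1, so the flip contributes +1; sign now +1
(320141/237165): 320141 mod 237165 = 82976, so (320141/237165) = (82976/237165)
factor out 2^5: 82976 = 2^5·2593; with 237165 mod 8 = 5, (2/237165) = -1; sign now -1; continue with (2593/237165)
flip (2593/237165) -> (237165/2593): both odd, 2593 mod 4 = 1, 237165 mod 4 = 1, so the flip contributes +1; sign now -1
(237165/2593): 237165 mod 2593 = 1202, so (237165/2593) = (1202/2593)
factor out 2^1: 1202 = 2^1·601; with 2593 mod 8 = 1, (2/2593) = +1; sign now -1; continue with (601/2593)
flip (601/2593) -> (2593/601): both odd, 601 mod 4 = 1, 2593 mod 4 = 1, so the flip contributes +1; sign now -1
(2593/601): 2593 mod 601 = 189, so (2593/601) = (189/601)
flip (189/601) -> (601/189): both odd, 189 mod 4 = 1, 601 mod 4 = 1, so the flip contributes +1; sign now -1
(601/189): 601 mod 189 = 34, so (601/189) = (34/189)
factor out 2^1: 34 = 2^1·17; with 189 mod 8 = 5, (2/189) = -1; sign now +1; continue with (17/189)
flip (17/189) -> (189/17): both odd, 17 mod 4 = 1, 189 mod 4 = 1, so the flip contributes +1; sign now +1
(189/17): 189 mod 17 = 2, so (189/17) = (2/17)
factor out 2^1: 2 = 2^1·1; with 17 mod 8 = 1, (2/17) = +1; sign now +1; continue with (1/17)
reached (1/17) = 1, so the symbol is +1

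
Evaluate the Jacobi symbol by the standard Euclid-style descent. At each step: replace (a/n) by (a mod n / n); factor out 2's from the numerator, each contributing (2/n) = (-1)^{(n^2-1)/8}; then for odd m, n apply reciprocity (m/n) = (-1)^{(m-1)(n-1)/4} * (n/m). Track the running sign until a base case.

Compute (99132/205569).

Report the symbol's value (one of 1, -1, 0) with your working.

factor out 2^2: 99132 = 2^2·24783; with 205569 mod 8 = 1, (2/205569) = +1; sign now +1; continue with (24783/205569)
flip (24783/205569) -> (205569/24783): both odd, 24783 mod 4 = 3, 205569 mod 4 = 1, so the flip contributes +1; sign now +1
(205569/24783): 205569 mod 24783 = 7305, so (205569/24783) = (7305/24783)
flip (7305/24783) -> (24783/7305): both odd, 7305 mod 4 = 1, 24783 mod 4 = 3, so the flip contributes +1; sign now +1
(24783/7305): 24783 mod 7305 = 2868, so (24783/7305) = (2868/7305)
factor out 2^2: 2868 = 2^2·717; with 7305 mod 8 = 1, (2/7305) = +1; sign now +1; continue with (717/7305)
flip (717/7305) -> (7305/717): both odd, 717 mod 4 = 1, 7305 mod 4 = 1, so the flip contributes +1; sign now +1
(7305/717): 7305 mod 717 = 135, so (7305/717) = (135/717)
flip (135/717) -> (717/135): both odd, 135 mod 4 = 3, 717 mod 4 = 1, so the flip contributes +1; sign now +1
(717/135): 717 mod 135 = 42, so (717/135) = (42/135)
factor out 2^1: 42 = 2^1·21; with 135 mod 8 = 7, (2/135) = +1; sign now +1; continue with (21/135)
flip (21/135) -> (135/21): both odd, 21 mod 4 = 1, 135 mod 4 = 3, so the flip contributes +1; sign now +1
(135/21): 135 mod 21 = 9, so (135/21) = (9/21)
flip (9/21) -> (21/9): both odd, 9 mod 4 = 1, 21 mod 4 = 1, so the flip contributes +1; sign now +1
(21/9): 21 mod 9 = 3, so (21/9) = (3/9)
flip (3/9) -> (9/3): both odd, 3 mod 4 = 3, 9 mod 4 = 1, so the flip contributes +1; sign now +1
(9/3): 9 mod 3 = 0, so (9/3) = (0/3)
reached (0/3); gcd(a, n) > 1, so (0/3) = 0 and the symbol is 0

0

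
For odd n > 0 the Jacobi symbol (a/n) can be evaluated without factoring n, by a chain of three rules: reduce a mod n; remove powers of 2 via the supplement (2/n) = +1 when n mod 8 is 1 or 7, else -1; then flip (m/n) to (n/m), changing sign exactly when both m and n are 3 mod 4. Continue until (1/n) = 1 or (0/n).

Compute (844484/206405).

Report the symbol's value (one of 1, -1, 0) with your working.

(844484/206405) = (18864/206405)   [reduce mod 206405]
18864 = 2^4·1179; (2/206405) = -1 since 206405 mod 8 = 5, so (18864/206405) = (-1)^4·(1179/206405); sign now +1
reciprocity: (1179/206405) = +1·(206405/1179) since 1179 mod 4 = 3, 206405 mod 4 = 1; sign now +1
(206405/1179) = (80/1179)   [reduce mod 1179]
80 = 2^4·5; (2/1179) = -1 since 1179 mod 8 = 3, so (80/1179) = (-1)^4·(5/1179); sign now +1
reciprocity: (5/1179) = +1·(1179/5) since 5 mod 4 = 1, 1179 mod 4 = 3; sign now +1
(1179/5) = (4/5)   [reduce mod 5]
4 = 2^2·1; (2/5) = -1 since 5 mod 8 = 5, so (4/5) = (-1)^2·(1/5); sign now +1
(1/5) = 1; final value = sign = +1

1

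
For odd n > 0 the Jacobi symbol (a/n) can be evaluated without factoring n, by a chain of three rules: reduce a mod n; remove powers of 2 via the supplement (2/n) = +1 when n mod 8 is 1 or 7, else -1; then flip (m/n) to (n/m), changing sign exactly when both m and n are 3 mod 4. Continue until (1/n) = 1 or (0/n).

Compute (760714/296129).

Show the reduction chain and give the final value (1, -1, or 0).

(760714/296129): 760714 mod 296129 = 168456, so (760714/296129) = (168456/296129)
factor out 2^3: 168456 = 2^3·21057; with 296129 mod 8 = 1, (2/296129) = +1; sign now +1; continue with (21057/296129)
flip (21057/296129) -> (296129/21057): both odd, 21057 mod 4 = 1, 296129 mod 4 = 1, so the flip contributes +1; sign now +1
(296129/21057): 296129 mod 21057 = 1331, so (296129/21057) = (1331/21057)
flip (1331/21057) -> (21057/1331): both odd, 1331 mod 4 = 3, 21057 mod 4 = 1, so the flip contributes +1; sign now +1
(21057/1331): 21057 mod 1331 = 1092, so (21057/1331) = (1092/1331)
factor out 2^2: 1092 = 2^2·273; with 1331 mod 8 = 3, (2/1331) = -1; sign now +1; continue with (273/1331)
flip (273/1331) -> (1331/273): both odd, 273 mod 4 = 1, 1331 mod 4 = 3, so the flip contributes +1; sign now +1
(1331/273): 1331 mod 273 = 239, so (1331/273) = (239/273)
flip (239/273) -> (273/239): both odd, 239 mod 4 = 3, 273 mod 4 = 1, so the flip contributes +1; sign now +1
(273/239): 273 mod 239 = 34, so (273/239) = (34/239)
factor out 2^1: 34 = 2^1·17; with 239 mod 8 = 7, (2/239) = +1; sign now +1; continue with (17/239)
flip (17/239) -> (239/17): both odd, 17 mod 4 = 1, 239 mod 4 = 3, so the flip contributes +1; sign now +1
(239/17): 239 mod 17 = 1, so (239/17) = (1/17)
reached (1/17) = 1, so the symbol is +1

1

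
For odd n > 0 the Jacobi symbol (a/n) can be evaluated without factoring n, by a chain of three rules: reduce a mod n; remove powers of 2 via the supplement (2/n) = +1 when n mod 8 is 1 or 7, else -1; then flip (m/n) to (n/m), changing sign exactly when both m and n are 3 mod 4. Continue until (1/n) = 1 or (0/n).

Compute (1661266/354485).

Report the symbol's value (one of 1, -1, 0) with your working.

-1

(1661266/354485): 1661266 mod 354485 = 243326, so (1661266/354485) = (243326/354485)
factor out 2^1: 243326 = 2^1·121663; with 354485 mod 8 = 5, (2/354485) = -1; sign now -1; continue with (121663/354485)
flip (121663/354485) -> (354485/121663): both odd, 121663 mod 4 = 3, 354485 mod 4 = 1, so the flip contributes +1; sign now -1
(354485/121663): 354485 mod 121663 = 111159, so (354485/121663) = (111159/121663)
flip (111159/121663) -> (121663/111159): both odd, 111159 mod 4 = 3, 121663 mod 4 = 3, so the flip contributes -1; sign now +1
(121663/111159): 121663 mod 111159 = 10504, so (121663/111159) = (10504/111159)
factor out 2^3: 10504 = 2^3·1313; with 111159 mod 8 = 7, (2/111159) = +1; sign now +1; continue with (1313/111159)
flip (1313/111159) -> (111159/1313): both odd, 1313 mod 4 = 1, 111159 mod 4 = 3, so the flip contributes +1; sign now +1
(111159/1313): 111159 mod 1313 = 867, so (111159/1313) = (867/1313)
flip (867/1313) -> (1313/867): both odd, 867 mod 4 = 3, 1313 mod 4 = 1, so the flip contributes +1; sign now +1
(1313/867): 1313 mod 867 = 446, so (1313/867) = (446/867)
factor out 2^1: 446 = 2^1·223; with 867 mod 8 = 3, (2/867) = -1; sign now -1; continue with (223/867)
flip (223/867) -> (867/223): both odd, 223 mod 4 = 3, 867 mod 4 = 3, so the flip contributes -1; sign now +1
(867/223): 867 mod 223 = 198, so (867/223) = (198/223)
factor out 2^1: 198 = 2^1·99; with 223 mod 8 = 7, (2/223) = +1; sign now +1; continue with (99/223)
flip (99/223) -> (223/99): both odd, 99 mod 4 = 3, 223 mod 4 = 3, so the flip contributes -1; sign now -1
(223/99): 223 mod 99 = 25, so (223/99) = (25/99)
flip (25/99) -> (99/25): both odd, 25 mod 4 = 1, 99 mod 4 = 3, so the flip contributes +1; sign now -1
(99/25): 99 mod 25 = 24, so (99/25) = (24/25)
factor out 2^3: 24 = 2^3·3; with 25 mod 8 = 1, (2/25) = +1; sign now -1; continue with (3/25)
flip (3/25) -> (25/3): both odd, 3 mod 4 = 3, 25 mod 4 = 1, so the flip contributes +1; sign now -1
(25/3): 25 mod 3 = 1, so (25/3) = (1/3)
reached (1/3) = 1, so the symbol is -1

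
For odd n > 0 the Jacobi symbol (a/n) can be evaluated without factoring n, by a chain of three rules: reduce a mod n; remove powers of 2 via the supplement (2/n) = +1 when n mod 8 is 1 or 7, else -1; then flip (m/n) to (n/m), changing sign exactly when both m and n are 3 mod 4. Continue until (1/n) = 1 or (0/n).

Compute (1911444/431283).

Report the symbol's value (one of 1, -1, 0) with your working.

(1911444/431283) = (186312/431283)   [reduce mod 431283]
186312 = 2^3·23289; (2/431283) = -1 since 431283 mod 8 = 3, so (186312/431283) = (-1)^3·(23289/431283); sign now -1
reciprocity: (23289/431283) = +1·(431283/23289) since 23289 mod 4 = 1, 431283 mod 4 = 3; sign now -1
(431283/23289) = (12081/23289)   [reduce mod 23289]
reciprocity: (12081/23289) = +1·(23289/12081) since 12081 mod 4 = 1, 23289 mod 4 = 1; sign now -1
(23289/12081) = (11208/12081)   [reduce mod 12081]
11208 = 2^3·1401; (2/12081) = +1 since 12081 mod 8 = 1, so (11208/12081) = (+1)^3·(1401/12081); sign now -1
reciprocity: (1401/12081) = +1·(12081/1401) since 1401 mod 4 = 1, 12081 mod 4 = 1; sign now -1
(12081/1401) = (873/1401)   [reduce mod 1401]
reciprocity: (873/1401) = +1·(1401/873) since 873 mod 4 = 1, 1401 mod 4 = 1; sign now -1
(1401/873) = (528/873)   [reduce mod 873]
528 = 2^4·33; (2/873) = +1 since 873 mod 8 = 1, so (528/873) = (+1)^4·(33/873); sign now -1
reciprocity: (33/873) = +1·(873/33) since 33 mod 4 = 1, 873 mod 4 = 1; sign now -1
(873/33) = (15/33)   [reduce mod 33]
reciprocity: (15/33) = +1·(33/15) since 15 mod 4 = 3, 33 mod 4 = 1; sign now -1
(33/15) = (3/15)   [reduce mod 15]
reciprocity: (3/15) = -1·(15/3) since 3 mod 4 = 3, 15 mod 4 = 3; sign now +1
(15/3) = (0/3)   [reduce mod 3]
(0/3) = 0   [gcd(a, n) > 1]; final value = 0

0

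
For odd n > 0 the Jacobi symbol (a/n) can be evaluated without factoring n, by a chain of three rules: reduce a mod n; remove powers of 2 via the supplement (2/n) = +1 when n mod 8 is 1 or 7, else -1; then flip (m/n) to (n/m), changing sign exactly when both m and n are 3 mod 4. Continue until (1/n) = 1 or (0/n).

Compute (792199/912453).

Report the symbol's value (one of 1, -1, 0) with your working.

1

reciprocity: (792199/912453) = +1·(912453/792199) since 792199 mod 4 = 3, 912453 mod 4 = 1; sign now +1
(912453/792199) = (120254/792199)   [reduce mod 792199]
120254 = 2^1·60127; (2/792199) = +1 since 792199 mod 8 = 7, so (120254/792199) = (+1)^1·(60127/792199); sign now +1
reciprocity: (60127/792199) = -1·(792199/60127) since 60127 mod 4 = 3, 792199 mod 4 = 3; sign now -1
(792199/60127) = (10548/60127)   [reduce mod 60127]
10548 = 2^2·2637; (2/60127) = +1 since 60127 mod 8 = 7, so (10548/60127) = (+1)^2·(2637/60127); sign now -1
reciprocity: (2637/60127) = +1·(60127/2637) since 2637 mod 4 = 1, 60127 mod 4 = 3; sign now -1
(60127/2637) = (2113/2637)   [reduce mod 2637]
reciprocity: (2113/2637) = +1·(2637/2113) since 2113 mod 4 = 1, 2637 mod 4 = 1; sign now -1
(2637/2113) = (524/2113)   [reduce mod 2113]
524 = 2^2·131; (2/2113) = +1 since 2113 mod 8 = 1, so (524/2113) = (+1)^2·(131/2113); sign now -1
reciprocity: (131/2113) = +1·(2113/131) since 131 mod 4 = 3, 2113 mod 4 = 1; sign now -1
(2113/131) = (17/131)   [reduce mod 131]
reciprocity: (17/131) = +1·(131/17) since 17 mod 4 = 1, 131 mod 4 = 3; sign now -1
(131/17) = (12/17)   [reduce mod 17]
12 = 2^2·3; (2/17) = +1 since 17 mod 8 = 1, so (12/17) = (+1)^2·(3/17); sign now -1
reciprocity: (3/17) = +1·(17/3) since 3 mod 4 = 3, 17 mod 4 = 1; sign now -1
(17/3) = (2/3)   [reduce mod 3]
2 = 2^1·1; (2/3) = -1 since 3 mod 8 = 3, so (2/3) = (-1)^1·(1/3); sign now +1
(1/3) = 1; final value = sign = +1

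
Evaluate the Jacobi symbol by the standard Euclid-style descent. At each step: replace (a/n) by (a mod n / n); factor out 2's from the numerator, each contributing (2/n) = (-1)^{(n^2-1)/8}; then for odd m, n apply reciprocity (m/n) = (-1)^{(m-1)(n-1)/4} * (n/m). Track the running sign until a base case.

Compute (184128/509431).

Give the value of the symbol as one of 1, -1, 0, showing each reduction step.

-1

184128 = 2^6·2877; (2/509431) = +1 since 509431 mod 8 = 7, so (184128/509431) = (+1)^6·(2877/509431); sign now +1
reciprocity: (2877/509431) = +1·(509431/2877) since 2877 mod 4 = 1, 509431 mod 4 = 3; sign now +1
(509431/2877) = (202/2877)   [reduce mod 2877]
202 = 2^1·101; (2/2877) = -1 since 2877 mod 8 = 5, so (202/2877) = (-1)^1·(101/2877); sign now -1
reciprocity: (101/2877) = +1·(2877/101) since 101 mod 4 = 1, 2877 mod 4 = 1; sign now -1
(2877/101) = (49/101)   [reduce mod 101]
reciprocity: (49/101) = +1·(101/49) since 49 mod 4 = 1, 101 mod 4 = 1; sign now -1
(101/49) = (3/49)   [reduce mod 49]
reciprocity: (3/49) = +1·(49/3) since 3 mod 4 = 3, 49 mod 4 = 1; sign now -1
(49/3) = (1/3)   [reduce mod 3]
(1/3) = 1; final value = sign = -1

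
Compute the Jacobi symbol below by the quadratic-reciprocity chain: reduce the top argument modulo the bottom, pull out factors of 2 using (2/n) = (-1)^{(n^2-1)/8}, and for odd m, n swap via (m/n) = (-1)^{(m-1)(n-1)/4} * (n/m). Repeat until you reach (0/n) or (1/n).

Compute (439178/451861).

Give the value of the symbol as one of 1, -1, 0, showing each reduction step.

-1

factor out 2^1: 439178 = 2^1·219589; with 451861 mod 8 = 5, (2/451861) = -1; sign now -1; continue with (219589/451861)
flip (219589/451861) -> (451861/219589): both odd, 219589 mod 4 = 1, 451861 mod 4 = 1, so the flip contributes +1; sign now -1
(451861/219589): 451861 mod 219589 = 12683, so (451861/219589) = (12683/219589)
flip (12683/219589) -> (219589/12683): both odd, 12683 mod 4 = 3, 219589 mod 4 = 1, so the flip contributes +1; sign now -1
(219589/12683): 219589 mod 12683 = 3978, so (219589/12683) = (3978/12683)
factor out 2^1: 3978 = 2^1·1989; with 12683 mod 8 = 3, (2/12683) = -1; sign now +1; continue with (1989/12683)
flip (1989/12683) -> (12683/1989): both odd, 1989 mod 4 = 1, 12683 mod 4 = 3, so the flip contributes +1; sign now +1
(12683/1989): 12683 mod 1989 = 749, so (12683/1989) = (749/1989)
flip (749/1989) -> (1989/749): both odd, 749 mod 4 = 1, 1989 mod 4 = 1, so the flip contributes +1; sign now +1
(1989/749): 1989 mod 749 = 491, so (1989/749) = (491/749)
flip (491/749) -> (749/491): both odd, 491 mod 4 = 3, 749 mod 4 = 1, so the flip contributes +1; sign now +1
(749/491): 749 mod 491 = 258, so (749/491) = (258/491)
factor out 2^1: 258 = 2^1·129; with 491 mod 8 = 3, (2/491) = -1; sign now -1; continue with (129/491)
flip (129/491) -> (491/129): both odd, 129 mod 4 = 1, 491 mod 4 = 3, so the flip contributes +1; sign now -1
(491/129): 491 mod 129 = 104, so (491/129) = (104/129)
factor out 2^3: 104 = 2^3·13; with 129 mod 8 = 1, (2/129) = +1; sign now -1; continue with (13/129)
flip (13/129) -> (129/13): both odd, 13 mod 4 = 1, 129 mod 4 = 1, so the flip contributes +1; sign now -1
(129/13): 129 mod 13 = 12, so (129/13) = (12/13)
factor out 2^2: 12 = 2^2·3; with 13 mod 8 = 5, (2/13) = -1; sign now -1; continue with (3/13)
flip (3/13) -> (13/3): both odd, 3 mod 4 = 3, 13 mod 4 = 1, so the flip contributes +1; sign now -1
(13/3): 13 mod 3 = 1, so (13/3) = (1/3)
reached (1/3) = 1, so the symbol is -1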